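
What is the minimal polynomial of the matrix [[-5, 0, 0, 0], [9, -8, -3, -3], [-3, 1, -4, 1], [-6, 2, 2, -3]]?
m_A(x) = (x + 5)^2

The characteristic polynomial factors as (x + 5)^4. The minimal polynomial is ∏(x - λ)^{k_λ} where k_λ is the size of the largest Jordan block at λ.

For λ = -5: rank(A + 5I) = 1, and the largest Jordan block has size 2 (the smallest k with rank((A + 5I)^k) = rank((A + 5I)^(k+1))).

So m_A(x) = (x + 5)^2.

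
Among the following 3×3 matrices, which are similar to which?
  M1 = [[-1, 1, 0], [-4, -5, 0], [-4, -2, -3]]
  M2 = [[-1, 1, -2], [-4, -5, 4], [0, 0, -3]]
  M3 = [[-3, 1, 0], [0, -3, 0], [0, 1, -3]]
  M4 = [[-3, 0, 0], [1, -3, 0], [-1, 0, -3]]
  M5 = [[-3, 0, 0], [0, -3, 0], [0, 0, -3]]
Characteristic polynomials: χ_{M1} = (x + 3)^3, χ_{M2} = (x + 3)^3, χ_{M3} = (x + 3)^3, χ_{M4} = (x + 3)^3, χ_{M5} = (x + 3)^3.

{M1, M2, M3, M4}: invariant factors x + 3, (x + 3)^2.

{M5}: invariant factors x + 3, x + 3, x + 3.

Matrices are similar if and only if their invariant-factor lists agree; the partition into similarity classes is {M1, M2, M3, M4}, {M5}.

2 classes: {M1, M2, M3, M4}, {M5}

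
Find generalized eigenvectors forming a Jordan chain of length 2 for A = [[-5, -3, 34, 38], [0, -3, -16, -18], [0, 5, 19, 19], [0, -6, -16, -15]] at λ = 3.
We seek v_1 ∈ ker((A - 3I)^2) \ ker(A - 3I), then set v_{i+1} = (A - 3I) v_i.

One such chain is v_1 = [[0, 0, -1, 1]]^T, v_2 = [[4, -2, 3, -2]]^T. Check: (A - 3I) v_2 = [[0, 0, 0, 0]]^T = 0.

v_1 = [[0, 0, -1, 1]]^T, v_2 = [[4, -2, 3, -2]]^T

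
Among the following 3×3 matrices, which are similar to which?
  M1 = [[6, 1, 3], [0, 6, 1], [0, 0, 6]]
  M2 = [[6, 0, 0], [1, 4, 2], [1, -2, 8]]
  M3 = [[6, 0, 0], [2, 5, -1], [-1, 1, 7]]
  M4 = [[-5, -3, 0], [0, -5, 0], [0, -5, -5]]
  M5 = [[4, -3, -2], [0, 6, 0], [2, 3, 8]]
3 classes: {M1, M3}, {M2, M5}, {M4}

Characteristic polynomials: χ_{M1} = (x - 6)^3, χ_{M2} = (x - 6)^3, χ_{M3} = (x - 6)^3, χ_{M4} = (x + 5)^3, χ_{M5} = (x - 6)^3.

{M1, M3}: invariant factors (x - 6)^3.

{M2, M5}: invariant factors x - 6, (x - 6)^2.

{M4}: invariant factors x + 5, (x + 5)^2.

Matrices are similar if and only if their invariant-factor lists agree; the partition into similarity classes is {M1, M3}, {M2, M5}, {M4}.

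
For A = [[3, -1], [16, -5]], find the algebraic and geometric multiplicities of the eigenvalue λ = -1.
algebraic multiplicity 2, geometric multiplicity 1

The characteristic polynomial is (x + 1)^2, so the factor x + 1 appears with exponent 2: the algebraic multiplicity is 2.

rank(A + I) = 1, so the eigenspace has dimension 2 - 1 = 1: the geometric multiplicity is 1.

Since 1 < 2, A is not diagonalizable.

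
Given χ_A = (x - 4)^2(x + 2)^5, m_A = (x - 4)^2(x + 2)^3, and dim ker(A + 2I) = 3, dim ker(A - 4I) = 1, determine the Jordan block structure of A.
λ = -2: algebraic multiplicity 5 (exponent in χ_A), largest block size 3 (exponent in m_A), 3 blocks (geometric multiplicity). These force block sizes [3, 1, 1].
λ = 4: algebraic multiplicity 2 (exponent in χ_A), largest block size 2 (exponent in m_A), 1 block (geometric multiplicity). This forces block sizes [2].

Jordan blocks: (-2, 3), (-2, 1), (-2, 1), (4, 2)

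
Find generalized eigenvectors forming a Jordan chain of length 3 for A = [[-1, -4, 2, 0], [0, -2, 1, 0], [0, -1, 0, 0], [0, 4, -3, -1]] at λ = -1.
We seek v_1 ∈ ker((A + I)^3) \ ker((A + I)^2), then set v_{i+1} = (A + I) v_i.

One such chain is v_1 = [[0, 0, 1, 0]]^T, v_2 = [[2, 1, 1, -3]]^T, v_3 = [[-2, 0, 0, 1]]^T. Check: (A + I) v_3 = [[0, 0, 0, 0]]^T = 0.

v_1 = [[0, 0, 1, 0]]^T, v_2 = [[2, 1, 1, -3]]^T, v_3 = [[-2, 0, 0, 1]]^T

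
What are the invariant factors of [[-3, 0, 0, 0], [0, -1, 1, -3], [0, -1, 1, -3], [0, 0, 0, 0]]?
x, x^2(x + 3)

The Jordan structure of A has elementary divisors (x + 3), x^2, x. Arranging the block sizes at each eigenvalue in decreasing order and taking row products gives the invariant factors.

Invariant factors (smallest first, each dividing the next): x, x^2(x + 3).

Check: the last factor x^2(x + 3) is the minimal polynomial, and the product x^3(x + 3) is the characteristic polynomial.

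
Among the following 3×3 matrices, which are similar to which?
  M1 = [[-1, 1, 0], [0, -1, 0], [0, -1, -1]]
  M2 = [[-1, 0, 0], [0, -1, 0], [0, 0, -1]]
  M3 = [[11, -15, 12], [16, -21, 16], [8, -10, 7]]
Characteristic polynomials: χ_{M1} = (x + 1)^3, χ_{M2} = (x + 1)^3, χ_{M3} = (x + 1)^3.

{M1, M3}: invariant factors x + 1, (x + 1)^2.

{M2}: invariant factors x + 1, x + 1, x + 1.

Matrices are similar if and only if their invariant-factor lists agree; the partition into similarity classes is {M1, M3}, {M2}.

2 classes: {M1, M3}, {M2}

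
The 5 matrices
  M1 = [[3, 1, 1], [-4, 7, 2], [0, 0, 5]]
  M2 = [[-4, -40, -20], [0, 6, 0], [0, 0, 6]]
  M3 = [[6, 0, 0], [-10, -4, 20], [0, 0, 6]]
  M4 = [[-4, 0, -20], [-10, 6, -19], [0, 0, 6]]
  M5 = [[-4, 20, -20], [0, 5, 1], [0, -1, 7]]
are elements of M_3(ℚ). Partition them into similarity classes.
3 classes: {M1}, {M2, M3}, {M4, M5}

Characteristic polynomials: χ_{M1} = (x - 5)^3, χ_{M2} = (x - 6)^2(x + 4), χ_{M3} = (x - 6)^2(x + 4), χ_{M4} = (x - 6)^2(x + 4), χ_{M5} = (x - 6)^2(x + 4).

{M1}: invariant factors x - 5, (x - 5)^2.

{M2, M3}: invariant factors x - 6, (x - 6)(x + 4).

{M4, M5}: invariant factors (x - 6)^2(x + 4).

Matrices are similar if and only if their invariant-factor lists agree; the partition into similarity classes is {M1}, {M2, M3}, {M4, M5}.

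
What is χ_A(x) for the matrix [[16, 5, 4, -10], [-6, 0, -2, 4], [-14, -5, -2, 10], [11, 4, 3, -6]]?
xI - A = [[x - 16, -5, -4, 10], [6, x, 2, -4], [14, 5, x + 2, -10], [-11, -4, -3, x + 6]].

Expanding det(xI - A) along the first row:
det(xI - A) = + (x - 16)·det([[x, 2, -4], [5, x + 2, -10], [-4, -3, x + 6]]) - (-5)·det([[6, 2, -4], [14, x + 2, -10], [-11, -3, x + 6]]) + (-4)·det([[6, x, -4], [14, 5, -10], [-11, -4, x + 6]]) - (10)·det([[6, x, 2], [14, 5, x + 2], [-11, -4, -3]]).

Evaluating gives χ_A(x) = x^4 - 8x^3 + 24x^2 - 32x + 16 = (x - 2)^4.

χ_A(x) = (x - 2)^4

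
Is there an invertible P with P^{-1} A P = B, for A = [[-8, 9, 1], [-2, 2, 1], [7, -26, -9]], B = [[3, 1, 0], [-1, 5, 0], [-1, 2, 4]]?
trace(A) = -15 but trace(B) = 12. The trace is a similarity invariant, so A and B are not similar.

No.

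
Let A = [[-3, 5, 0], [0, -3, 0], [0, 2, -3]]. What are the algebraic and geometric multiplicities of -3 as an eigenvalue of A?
The characteristic polynomial is (x + 3)^3, so the factor x + 3 appears with exponent 3: the algebraic multiplicity is 3.

rank(A + 3I) = 1, so the eigenspace has dimension 3 - 1 = 2: the geometric multiplicity is 2.

Since 2 < 3, A is not diagonalizable.

algebraic multiplicity 3, geometric multiplicity 2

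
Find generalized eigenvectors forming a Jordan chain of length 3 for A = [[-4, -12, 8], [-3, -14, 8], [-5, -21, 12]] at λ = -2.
We seek v_1 ∈ ker((A + 2I)^3) \ ker((A + 2I)^2), then set v_{i+1} = (A + 2I) v_i.

One such chain is v_1 = [[1, 2, 3]]^T, v_2 = [[-2, -3, -5]]^T, v_3 = [[0, 2, 3]]^T. Check: (A + 2I) v_3 = [[0, 0, 0]]^T = 0.

v_1 = [[1, 2, 3]]^T, v_2 = [[-2, -3, -5]]^T, v_3 = [[0, 2, 3]]^T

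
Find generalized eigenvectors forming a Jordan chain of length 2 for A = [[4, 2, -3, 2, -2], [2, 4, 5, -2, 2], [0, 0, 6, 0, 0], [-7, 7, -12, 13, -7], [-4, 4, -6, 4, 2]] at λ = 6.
v_1 = [[-6, -1, 1, -19, -16]]^T, v_2 = [[1, 1, 0, 2, 2]]^T

We seek v_1 ∈ ker((A - 6I)^2) \ ker(A - 6I), then set v_{i+1} = (A - 6I) v_i.

One such chain is v_1 = [[-6, -1, 1, -19, -16]]^T, v_2 = [[1, 1, 0, 2, 2]]^T. Check: (A - 6I) v_2 = [[0, 0, 0, 0, 0]]^T = 0.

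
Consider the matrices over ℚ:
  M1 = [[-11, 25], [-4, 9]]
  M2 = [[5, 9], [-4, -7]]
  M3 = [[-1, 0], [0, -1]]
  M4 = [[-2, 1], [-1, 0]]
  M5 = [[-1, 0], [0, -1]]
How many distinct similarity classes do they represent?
Characteristic polynomials: χ_{M1} = (x + 1)^2, χ_{M2} = (x + 1)^2, χ_{M3} = (x + 1)^2, χ_{M4} = (x + 1)^2, χ_{M5} = (x + 1)^2.

{M1, M2, M4}: invariant factors (x + 1)^2.

{M3, M5}: invariant factors x + 1, x + 1.

Matrices are similar if and only if their invariant-factor lists agree; the partition into similarity classes is {M1, M2, M4}, {M3, M5}.

2 classes: {M1, M2, M4}, {M3, M5}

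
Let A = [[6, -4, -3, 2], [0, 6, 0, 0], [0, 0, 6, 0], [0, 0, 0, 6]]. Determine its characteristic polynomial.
χ_A(x) = (x - 6)^4

xI - A = [[x - 6, 4, 3, -2], [0, x - 6, 0, 0], [0, 0, x - 6, 0], [0, 0, 0, x - 6]].

Expanding det(xI - A) along the first row:
det(xI - A) = + (x - 6)·det([[x - 6, 0, 0], [0, x - 6, 0], [0, 0, x - 6]]) - (4)·det([[0, 0, 0], [0, x - 6, 0], [0, 0, x - 6]]) + (3)·det([[0, x - 6, 0], [0, 0, 0], [0, 0, x - 6]]) - (-2)·det([[0, x - 6, 0], [0, 0, x - 6], [0, 0, 0]]).

Evaluating gives χ_A(x) = x^4 - 24x^3 + 216x^2 - 864x + 1296 = (x - 6)^4.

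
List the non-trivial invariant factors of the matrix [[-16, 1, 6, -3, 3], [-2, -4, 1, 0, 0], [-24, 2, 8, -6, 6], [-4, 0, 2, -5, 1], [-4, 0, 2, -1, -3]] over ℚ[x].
(x + 4)^2, (x + 4)^3

The Jordan structure of A has elementary divisors (x + 4)^3, (x + 4)^2. Arranging the block sizes at each eigenvalue in decreasing order and taking row products gives the invariant factors.

Invariant factors (smallest first, each dividing the next): (x + 4)^2, (x + 4)^3.

Check: the last factor (x + 4)^3 is the minimal polynomial, and the product (x + 4)^5 is the characteristic polynomial.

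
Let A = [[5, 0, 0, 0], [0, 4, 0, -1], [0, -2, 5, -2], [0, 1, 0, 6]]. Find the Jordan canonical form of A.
J = [[5, 1, 0, 0], [0, 5, 0, 0], [0, 0, 5, 0], [0, 0, 0, 5]]

The characteristic polynomial is det(xI - A) = (x - 5)^4, so the eigenvalues are 5 (algebraic multiplicity 4).

For λ = 5: rank(A - 5I) = 1, rank((A - 5I)^2) = 0. The eigenspace has dimension 4 - 1 = 3, so there are 3 Jordan blocks; the rank sequence gives block sizes [2, 1, 1].

Assembling the blocks gives the Jordan form J above.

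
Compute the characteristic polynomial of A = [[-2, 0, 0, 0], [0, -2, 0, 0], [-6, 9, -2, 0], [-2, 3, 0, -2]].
xI - A = [[x + 2, 0, 0, 0], [0, x + 2, 0, 0], [6, -9, x + 2, 0], [2, -3, 0, x + 2]].

Expanding det(xI - A) along the first row:
det(xI - A) = + (x + 2)·det([[x + 2, 0, 0], [-9, x + 2, 0], [-3, 0, x + 2]]) - (0)·det([[0, 0, 0], [6, x + 2, 0], [2, 0, x + 2]]) + (0)·det([[0, x + 2, 0], [6, -9, 0], [2, -3, x + 2]]) - (0)·det([[0, x + 2, 0], [6, -9, x + 2], [2, -3, 0]]).

Evaluating gives χ_A(x) = x^4 + 8x^3 + 24x^2 + 32x + 16 = (x + 2)^4.

χ_A(x) = (x + 2)^4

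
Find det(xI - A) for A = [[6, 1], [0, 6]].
xI - A = [[x - 6, -1], [0, x - 6]].

Expanding det(xI - A) along the first row:
det(xI - A) = + (x - 6)·det([[x - 6]]) - (-1)·det([[0]]).

Evaluating gives χ_A(x) = x^2 - 12x + 36 = (x - 6)^2.

χ_A(x) = (x - 6)^2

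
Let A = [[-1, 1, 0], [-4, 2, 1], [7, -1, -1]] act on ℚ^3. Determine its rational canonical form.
R = [[0, 0, 4], [1, 0, -2], [0, 1, 0]]

The invariant factors of A (the non-unit diagonal entries of the Smith normal form of xI - A over ℚ[x]) are x^3 + 2x - 4, each dividing the next. The characteristic polynomial is their product, x^3 + 2x - 4.

The rational canonical form is the block-diagonal matrix of companion matrices C(f_i):
R = [[0, 0, 4], [1, 0, -2], [0, 1, 0]].

Note the characteristic polynomial does not split into linear factors over ℚ, so A has no Jordan form over ℚ; the rational canonical form exists over any field.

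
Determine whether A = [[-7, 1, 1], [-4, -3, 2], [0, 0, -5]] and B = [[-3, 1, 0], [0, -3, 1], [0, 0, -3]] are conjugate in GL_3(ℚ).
No.

trace(A) = -15 but trace(B) = -9. The trace is a similarity invariant, so A and B are not similar.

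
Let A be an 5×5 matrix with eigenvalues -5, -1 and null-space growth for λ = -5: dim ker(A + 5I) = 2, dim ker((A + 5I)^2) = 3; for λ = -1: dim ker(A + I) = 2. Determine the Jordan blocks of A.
Jordan blocks: (-5, 2), (-5, 1), (-1, 1), (-1, 1)

λ = -5: successive nullity increments [2, 1] count blocks of size ≥ k; block sizes are [2, 1].
λ = -1: successive nullity increments [2] count blocks of size ≥ k; block sizes are [1, 1].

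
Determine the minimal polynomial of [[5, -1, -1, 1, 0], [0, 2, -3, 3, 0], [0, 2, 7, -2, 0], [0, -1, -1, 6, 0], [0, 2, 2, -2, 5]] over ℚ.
m_A(x) = (x - 5)^2

The characteristic polynomial factors as (x - 5)^5. The minimal polynomial is ∏(x - λ)^{k_λ} where k_λ is the size of the largest Jordan block at λ.

For λ = 5: rank(A - 5I) = 1, and the largest Jordan block has size 2 (the smallest k with rank((A - 5I)^k) = rank((A - 5I)^(k+1))).

So m_A(x) = (x - 5)^2.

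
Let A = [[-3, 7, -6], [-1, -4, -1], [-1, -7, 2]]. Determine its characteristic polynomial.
χ_A(x) = (x - 3)(x + 4)^2

xI - A = [[x + 3, -7, 6], [1, x + 4, 1], [1, 7, x - 2]].

Expanding det(xI - A) along the first row:
det(xI - A) = + (x + 3)·det([[x + 4, 1], [7, x - 2]]) - (-7)·det([[1, 1], [1, x - 2]]) + (6)·det([[1, x + 4], [1, 7]]).

Evaluating gives χ_A(x) = x^3 + 5x^2 - 8x - 48 = (x - 3)(x + 4)^2.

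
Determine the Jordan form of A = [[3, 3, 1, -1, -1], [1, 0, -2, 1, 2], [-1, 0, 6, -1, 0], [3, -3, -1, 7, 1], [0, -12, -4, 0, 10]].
J = [[4, 1, 0, 0, 0], [0, 4, 0, 0, 0], [0, 0, 6, 1, 0], [0, 0, 0, 6, 0], [0, 0, 0, 0, 6]]

The characteristic polynomial is det(xI - A) = (x - 6)^3(x - 4)^2, so the eigenvalues are 4 (algebraic multiplicity 2), 6 (algebraic multiplicity 3).

For λ = 4: rank(A - 4I) = 4, rank((A - 4I)^2) = 3. The eigenspace has dimension 5 - 4 = 1, so there is 1 Jordan block; the rank sequence gives block sizes [2].

For λ = 6: rank(A - 6I) = 3, rank((A - 6I)^2) = 2. The eigenspace has dimension 5 - 3 = 2, so there are 2 Jordan blocks; the rank sequence gives block sizes [2, 1].

Assembling the blocks gives the Jordan form J above.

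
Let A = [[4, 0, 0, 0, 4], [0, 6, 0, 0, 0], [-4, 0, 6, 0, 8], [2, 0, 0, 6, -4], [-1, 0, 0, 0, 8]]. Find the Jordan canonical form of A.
J = [[6, 1, 0, 0, 0], [0, 6, 0, 0, 0], [0, 0, 6, 0, 0], [0, 0, 0, 6, 0], [0, 0, 0, 0, 6]]

The characteristic polynomial is det(xI - A) = (x - 6)^5, so the eigenvalues are 6 (algebraic multiplicity 5).

For λ = 6: rank(A - 6I) = 1, rank((A - 6I)^2) = 0. The eigenspace has dimension 5 - 1 = 4, so there are 4 Jordan blocks; the rank sequence gives block sizes [2, 1, 1, 1].

Assembling the blocks gives the Jordan form J above.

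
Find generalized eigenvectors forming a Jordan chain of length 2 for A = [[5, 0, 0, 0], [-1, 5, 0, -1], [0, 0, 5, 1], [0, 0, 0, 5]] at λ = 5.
v_1 = [[1, 1, -1, 0]]^T, v_2 = [[0, -1, 0, 0]]^T

We seek v_1 ∈ ker((A - 5I)^2) \ ker(A - 5I), then set v_{i+1} = (A - 5I) v_i.

One such chain is v_1 = [[1, 1, -1, 0]]^T, v_2 = [[0, -1, 0, 0]]^T. Check: (A - 5I) v_2 = [[0, 0, 0, 0]]^T = 0.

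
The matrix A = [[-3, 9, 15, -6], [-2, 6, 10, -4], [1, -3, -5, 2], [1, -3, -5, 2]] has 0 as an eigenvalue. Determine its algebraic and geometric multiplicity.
algebraic multiplicity 4, geometric multiplicity 3

The characteristic polynomial is x^4, so the factor x appears with exponent 4: the algebraic multiplicity is 4.

rank(A) = 1, so the eigenspace has dimension 4 - 1 = 3: the geometric multiplicity is 3.

Since 3 < 4, A is not diagonalizable.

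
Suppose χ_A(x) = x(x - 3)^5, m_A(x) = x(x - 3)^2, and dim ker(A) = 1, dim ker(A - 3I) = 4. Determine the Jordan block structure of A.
Jordan blocks: (0, 1), (3, 2), (3, 1), (3, 1), (3, 1)

λ = 0: algebraic multiplicity 1 (exponent in χ_A), largest block size 1 (exponent in m_A), 1 block (geometric multiplicity). This forces block sizes [1].
λ = 3: algebraic multiplicity 5 (exponent in χ_A), largest block size 2 (exponent in m_A), 4 blocks (geometric multiplicity). These force block sizes [2, 1, 1, 1].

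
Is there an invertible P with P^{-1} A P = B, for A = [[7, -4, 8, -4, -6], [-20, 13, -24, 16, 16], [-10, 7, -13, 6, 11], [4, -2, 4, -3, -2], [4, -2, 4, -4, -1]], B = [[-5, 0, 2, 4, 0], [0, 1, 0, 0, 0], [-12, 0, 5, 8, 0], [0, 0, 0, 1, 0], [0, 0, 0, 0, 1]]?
No.

Both have characteristic polynomial (x - 1)^4(x + 1), but the minimal polynomial of A is (x - 1)^2(x + 1) while the minimal polynomial of B is (x - 1)(x + 1). The minimal polynomial is a similarity invariant, so A and B are not similar.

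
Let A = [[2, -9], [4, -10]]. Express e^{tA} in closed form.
e^{tA} = [[(6*t + 1)*e^{-4*t}, -9*t*e^{-4*t}], [4*t*e^{-4*t}, (1 - 6*t)*e^{-4*t}]]

A has Jordan form J = [[-4, 1], [0, -4]] with A = PJP^{-1}, so e^{tA} = P e^{tJ} P^{-1}.

For a Jordan block J_k(λ), e^{tJ_k(λ)} = e^{λt} · (I + tN + t^2 N^2/2! + ... + t^{k-1} N^{k-1}/(k-1)!) where N is the nilpotent superdiagonal part.

Assembling the blocks and conjugating back gives the entries of e^{tA} as shown above.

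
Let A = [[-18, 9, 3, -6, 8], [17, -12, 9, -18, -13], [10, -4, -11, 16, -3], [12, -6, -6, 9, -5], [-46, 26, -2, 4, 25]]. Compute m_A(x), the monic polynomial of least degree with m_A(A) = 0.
m_A(x) = (x - 1)^2(x + 3)^2

The characteristic polynomial factors as (x - 1)^2(x + 3)^3. The minimal polynomial is ∏(x - λ)^{k_λ} where k_λ is the size of the largest Jordan block at λ.

For λ = -3: rank(A + 3I) = 3, and the largest Jordan block has size 2 (the smallest k with rank((A + 3I)^k) = rank((A + 3I)^(k+1))).
For λ = 1: rank(A - I) = 4, and the largest Jordan block has size 2 (the smallest k with rank((A - I)^k) = rank((A - I)^(k+1))).

So m_A(x) = (x - 1)^2(x + 3)^2.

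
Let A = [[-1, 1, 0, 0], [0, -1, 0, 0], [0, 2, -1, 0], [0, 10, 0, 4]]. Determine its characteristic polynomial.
χ_A(x) = (x - 4)(x + 1)^3

xI - A = [[x + 1, -1, 0, 0], [0, x + 1, 0, 0], [0, -2, x + 1, 0], [0, -10, 0, x - 4]].

Expanding det(xI - A) along the first row:
det(xI - A) = + (x + 1)·det([[x + 1, 0, 0], [-2, x + 1, 0], [-10, 0, x - 4]]) - (-1)·det([[0, 0, 0], [0, x + 1, 0], [0, 0, x - 4]]) + (0)·det([[0, x + 1, 0], [0, -2, 0], [0, -10, x - 4]]) - (0)·det([[0, x + 1, 0], [0, -2, x + 1], [0, -10, 0]]).

Evaluating gives χ_A(x) = x^4 - x^3 - 9x^2 - 11x - 4 = (x - 4)(x + 1)^3.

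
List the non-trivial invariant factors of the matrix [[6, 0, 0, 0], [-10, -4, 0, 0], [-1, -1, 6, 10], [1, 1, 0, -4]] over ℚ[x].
The Jordan structure of A has elementary divisors (x + 4)^2, (x - 6), (x - 6). Arranging the block sizes at each eigenvalue in decreasing order and taking row products gives the invariant factors.

Invariant factors (smallest first, each dividing the next): x - 6, (x - 6)(x + 4)^2.

Check: the last factor (x - 6)(x + 4)^2 is the minimal polynomial, and the product (x - 6)^2(x + 4)^2 is the characteristic polynomial.

x - 6, (x - 6)(x + 4)^2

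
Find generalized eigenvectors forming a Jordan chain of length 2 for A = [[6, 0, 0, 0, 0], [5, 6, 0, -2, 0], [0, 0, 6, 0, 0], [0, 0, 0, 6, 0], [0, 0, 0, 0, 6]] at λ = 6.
We seek v_1 ∈ ker((A - 6I)^2) \ ker(A - 6I), then set v_{i+1} = (A - 6I) v_i.

One such chain is v_1 = [[-1, 0, 0, -3, 3]]^T, v_2 = [[0, 1, 0, 0, 0]]^T. Check: (A - 6I) v_2 = [[0, 0, 0, 0, 0]]^T = 0.

v_1 = [[-1, 0, 0, -3, 3]]^T, v_2 = [[0, 1, 0, 0, 0]]^T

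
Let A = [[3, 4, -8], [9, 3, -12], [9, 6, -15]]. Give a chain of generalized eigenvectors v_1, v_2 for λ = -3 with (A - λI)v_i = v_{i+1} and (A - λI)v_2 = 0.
We seek v_1 ∈ ker((A + 3I)^2) \ ker(A + 3I), then set v_{i+1} = (A + 3I) v_i.

One such chain is v_1 = [[-1, -3, -2]]^T, v_2 = [[-2, -3, -3]]^T. Check: (A + 3I) v_2 = [[0, 0, 0]]^T = 0.

v_1 = [[-1, -3, -2]]^T, v_2 = [[-2, -3, -3]]^T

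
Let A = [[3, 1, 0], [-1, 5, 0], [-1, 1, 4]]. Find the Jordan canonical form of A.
The characteristic polynomial is det(xI - A) = (x - 4)^3, so the eigenvalues are 4 (algebraic multiplicity 3).

For λ = 4: rank(A - 4I) = 1, rank((A - 4I)^2) = 0. The eigenspace has dimension 3 - 1 = 2, so there are 2 Jordan blocks; the rank sequence gives block sizes [2, 1].

Assembling the blocks gives the Jordan form J above.

J = [[4, 1, 0], [0, 4, 0], [0, 0, 4]]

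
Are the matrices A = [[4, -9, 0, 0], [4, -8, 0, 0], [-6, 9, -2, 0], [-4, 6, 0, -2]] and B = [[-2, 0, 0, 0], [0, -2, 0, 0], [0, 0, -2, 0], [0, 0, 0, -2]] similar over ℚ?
Both have characteristic polynomial (x + 2)^4, but the minimal polynomial of A is (x + 2)^2 while the minimal polynomial of B is x + 2. The minimal polynomial is a similarity invariant, so A and B are not similar.

No.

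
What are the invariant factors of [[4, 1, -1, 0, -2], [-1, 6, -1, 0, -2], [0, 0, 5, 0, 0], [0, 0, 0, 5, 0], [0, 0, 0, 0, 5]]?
x - 5, x - 5, x - 5, (x - 5)^2

The Jordan structure of A has elementary divisors (x - 5)^2, (x - 5), (x - 5), (x - 5). Arranging the block sizes at each eigenvalue in decreasing order and taking row products gives the invariant factors.

Invariant factors (smallest first, each dividing the next): x - 5, x - 5, x - 5, (x - 5)^2.

Check: the last factor (x - 5)^2 is the minimal polynomial, and the product (x - 5)^5 is the characteristic polynomial.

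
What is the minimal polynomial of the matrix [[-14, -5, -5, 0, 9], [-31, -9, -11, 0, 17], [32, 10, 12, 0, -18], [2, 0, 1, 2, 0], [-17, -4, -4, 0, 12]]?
The characteristic polynomial factors as (x - 2)^4(x + 5). The minimal polynomial is ∏(x - λ)^{k_λ} where k_λ is the size of the largest Jordan block at λ.

For λ = -5: rank(A + 5I) = 4, and the largest Jordan block has size 1 (the smallest k with rank((A + 5I)^k) = rank((A + 5I)^(k+1))).
For λ = 2: rank(A - 2I) = 3, and the largest Jordan block has size 2 (the smallest k with rank((A - 2I)^k) = rank((A - 2I)^(k+1))).

So m_A(x) = (x - 2)^2(x + 5).

m_A(x) = (x - 2)^2(x + 5)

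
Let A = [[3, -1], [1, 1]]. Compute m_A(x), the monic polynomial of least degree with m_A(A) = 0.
The characteristic polynomial factors as (x - 2)^2. The minimal polynomial is ∏(x - λ)^{k_λ} where k_λ is the size of the largest Jordan block at λ.

For λ = 2: rank(A - 2I) = 1, and the largest Jordan block has size 2 (the smallest k with rank((A - 2I)^k) = rank((A - 2I)^(k+1))).

So m_A(x) = (x - 2)^2.

m_A(x) = (x - 2)^2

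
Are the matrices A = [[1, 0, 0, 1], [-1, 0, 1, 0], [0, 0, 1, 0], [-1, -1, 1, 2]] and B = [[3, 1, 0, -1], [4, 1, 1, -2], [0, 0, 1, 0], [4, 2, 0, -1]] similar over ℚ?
Two matrices over a field are similar if and only if they have the same invariant factors.

Both A and B have characteristic polynomial (x - 1)^4 and minimal polynomial (x - 1)^3. Computing further, both have invariant factors x - 1, (x - 1)^3. Hence A and B are similar.

Yes.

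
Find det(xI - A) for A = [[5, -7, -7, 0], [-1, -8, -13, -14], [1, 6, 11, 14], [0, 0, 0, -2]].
xI - A = [[x - 5, 7, 7, 0], [1, x + 8, 13, 14], [-1, -6, x - 11, -14], [0, 0, 0, x + 2]].

Expanding det(xI - A) along the first row:
det(xI - A) = + (x - 5)·det([[x + 8, 13, 14], [-6, x - 11, -14], [0, 0, x + 2]]) - (7)·det([[1, 13, 14], [-1, x - 11, -14], [0, 0, x + 2]]) + (7)·det([[1, x + 8, 14], [-1, -6, -14], [0, 0, x + 2]]) - (0)·det([[1, x + 8, 13], [-1, -6, x - 11], [0, 0, 0]]).

Evaluating gives χ_A(x) = x^4 - 6x^3 - 11x^2 + 60x + 100 = (x - 5)^2(x + 2)^2.

χ_A(x) = (x - 5)^2(x + 2)^2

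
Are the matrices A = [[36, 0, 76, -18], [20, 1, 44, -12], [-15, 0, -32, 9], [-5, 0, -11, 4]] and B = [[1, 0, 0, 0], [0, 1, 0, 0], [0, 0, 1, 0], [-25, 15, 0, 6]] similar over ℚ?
No.

Both have characteristic polynomial (x - 6)(x - 1)^3, but the minimal polynomial of A is (x - 6)(x - 1)^2 while the minimal polynomial of B is (x - 6)(x - 1). The minimal polynomial is a similarity invariant, so A and B are not similar.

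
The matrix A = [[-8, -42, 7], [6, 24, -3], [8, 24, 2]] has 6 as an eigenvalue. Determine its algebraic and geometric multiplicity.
algebraic multiplicity 3, geometric multiplicity 2

The characteristic polynomial is (x - 6)^3, so the factor x - 6 appears with exponent 3: the algebraic multiplicity is 3.

rank(A - 6I) = 1, so the eigenspace has dimension 3 - 1 = 2: the geometric multiplicity is 2.

Since 2 < 3, A is not diagonalizable.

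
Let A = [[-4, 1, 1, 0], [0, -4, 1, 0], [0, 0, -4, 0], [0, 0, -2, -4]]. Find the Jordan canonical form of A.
J = [[-4, 1, 0, 0], [0, -4, 1, 0], [0, 0, -4, 0], [0, 0, 0, -4]]

The characteristic polynomial is det(xI - A) = (x + 4)^4, so the eigenvalues are -4 (algebraic multiplicity 4).

For λ = -4: rank(A + 4I) = 2, rank((A + 4I)^2) = 1, rank((A + 4I)^3) = 0. The eigenspace has dimension 4 - 2 = 2, so there are 2 Jordan blocks; the rank sequence gives block sizes [3, 1].

Assembling the blocks gives the Jordan form J above.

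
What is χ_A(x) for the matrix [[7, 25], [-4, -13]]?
χ_A(x) = (x + 3)^2

xI - A = [[x - 7, -25], [4, x + 13]].

Expanding det(xI - A) along the first row:
det(xI - A) = + (x - 7)·det([[x + 13]]) - (-25)·det([[4]]).

Evaluating gives χ_A(x) = x^2 + 6x + 9 = (x + 3)^2.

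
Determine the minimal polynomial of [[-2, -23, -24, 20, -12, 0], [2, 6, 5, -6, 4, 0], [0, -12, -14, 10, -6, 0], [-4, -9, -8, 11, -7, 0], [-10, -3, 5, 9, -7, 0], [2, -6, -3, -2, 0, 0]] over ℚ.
The characteristic polynomial factors as x^3(x + 2)^3. The minimal polynomial is ∏(x - λ)^{k_λ} where k_λ is the size of the largest Jordan block at λ.

For λ = -2: rank(A + 2I) = 5, and the largest Jordan block has size 3 (the smallest k with rank((A + 2I)^k) = rank((A + 2I)^(k+1))).
For λ = 0: rank(A) = 4, and the largest Jordan block has size 2 (the smallest k with rank(A^k) = rank(A^(k+1))).

So m_A(x) = x^2(x + 2)^3.

m_A(x) = x^2(x + 2)^3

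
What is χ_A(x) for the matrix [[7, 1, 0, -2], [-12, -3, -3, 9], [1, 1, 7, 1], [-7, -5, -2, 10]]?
χ_A(x) = (x - 6)(x - 5)^3

xI - A = [[x - 7, -1, 0, 2], [12, x + 3, 3, -9], [-1, -1, x - 7, -1], [7, 5, 2, x - 10]].

Expanding det(xI - A) along the first row:
det(xI - A) = + (x - 7)·det([[x + 3, 3, -9], [-1, x - 7, -1], [5, 2, x - 10]]) - (-1)·det([[12, 3, -9], [-1, x - 7, -1], [7, 2, x - 10]]) + (0)·det([[12, x + 3, -9], [-1, -1, -1], [7, 5, x - 10]]) - (2)·det([[12, x + 3, 3], [-1, -1, x - 7], [7, 5, 2]]).

Evaluating gives χ_A(x) = x^4 - 21x^3 + 165x^2 - 575x + 750 = (x - 6)(x - 5)^3.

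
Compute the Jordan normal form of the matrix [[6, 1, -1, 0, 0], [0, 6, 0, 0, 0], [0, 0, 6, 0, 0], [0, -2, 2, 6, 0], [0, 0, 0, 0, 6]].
The characteristic polynomial is det(xI - A) = (x - 6)^5, so the eigenvalues are 6 (algebraic multiplicity 5).

For λ = 6: rank(A - 6I) = 1, rank((A - 6I)^2) = 0. The eigenspace has dimension 5 - 1 = 4, so there are 4 Jordan blocks; the rank sequence gives block sizes [2, 1, 1, 1].

Assembling the blocks gives the Jordan form J above.

J = [[6, 1, 0, 0, 0], [0, 6, 0, 0, 0], [0, 0, 6, 0, 0], [0, 0, 0, 6, 0], [0, 0, 0, 0, 6]]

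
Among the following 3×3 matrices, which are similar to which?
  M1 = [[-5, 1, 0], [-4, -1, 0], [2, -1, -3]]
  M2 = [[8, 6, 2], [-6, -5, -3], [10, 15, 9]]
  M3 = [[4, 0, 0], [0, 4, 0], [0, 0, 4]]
Characteristic polynomials: χ_{M1} = (x + 3)^3, χ_{M2} = (x - 4)^3, χ_{M3} = (x - 4)^3.

{M1}: invariant factors x + 3, (x + 3)^2.

{M2}: invariant factors x - 4, (x - 4)^2.

{M3}: invariant factors x - 4, x - 4, x - 4.

Matrices are similar if and only if their invariant-factor lists agree; the partition into similarity classes is {M1}, {M2}, {M3}.

3 classes: {M1}, {M2}, {M3}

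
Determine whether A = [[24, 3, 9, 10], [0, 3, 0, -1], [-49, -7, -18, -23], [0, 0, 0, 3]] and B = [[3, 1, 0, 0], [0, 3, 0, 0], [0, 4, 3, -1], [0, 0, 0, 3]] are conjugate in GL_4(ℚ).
Yes.

Two matrices over a field are similar if and only if they have the same invariant factors.

Both A and B have characteristic polynomial (x - 3)^4 and minimal polynomial (x - 3)^2. Computing further, both have invariant factors (x - 3)^2, (x - 3)^2. Hence A and B are similar.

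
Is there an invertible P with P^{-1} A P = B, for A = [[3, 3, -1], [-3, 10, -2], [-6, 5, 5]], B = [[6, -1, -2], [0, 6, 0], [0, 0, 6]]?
No.

Both have characteristic polynomial (x - 6)^3, but the minimal polynomial of A is (x - 6)^3 while the minimal polynomial of B is (x - 6)^2. The minimal polynomial is a similarity invariant, so A and B are not similar.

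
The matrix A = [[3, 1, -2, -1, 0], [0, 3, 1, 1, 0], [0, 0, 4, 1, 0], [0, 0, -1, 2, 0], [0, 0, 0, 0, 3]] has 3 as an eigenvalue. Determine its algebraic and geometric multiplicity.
algebraic multiplicity 5, geometric multiplicity 3

The characteristic polynomial is (x - 3)^5, so the factor x - 3 appears with exponent 5: the algebraic multiplicity is 5.

rank(A - 3I) = 2, so the eigenspace has dimension 5 - 2 = 3: the geometric multiplicity is 3.

Since 3 < 5, A is not diagonalizable.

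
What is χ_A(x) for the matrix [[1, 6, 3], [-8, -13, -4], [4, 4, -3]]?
xI - A = [[x - 1, -6, -3], [8, x + 13, 4], [-4, -4, x + 3]].

Expanding det(xI - A) along the first row:
det(xI - A) = + (x - 1)·det([[x + 13, 4], [-4, x + 3]]) - (-6)·det([[8, 4], [-4, x + 3]]) + (-3)·det([[8, x + 13], [-4, -4]]).

Evaluating gives χ_A(x) = x^3 + 15x^2 + 75x + 125 = (x + 5)^3.

χ_A(x) = (x + 5)^3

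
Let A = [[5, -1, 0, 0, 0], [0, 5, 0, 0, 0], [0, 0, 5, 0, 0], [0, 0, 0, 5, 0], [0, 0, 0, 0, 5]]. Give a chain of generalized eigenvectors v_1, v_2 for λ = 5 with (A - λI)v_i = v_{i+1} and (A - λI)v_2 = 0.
v_1 = [[0, 1, 0, 0, -1]]^T, v_2 = [[-1, 0, 0, 0, 0]]^T

We seek v_1 ∈ ker((A - 5I)^2) \ ker(A - 5I), then set v_{i+1} = (A - 5I) v_i.

One such chain is v_1 = [[0, 1, 0, 0, -1]]^T, v_2 = [[-1, 0, 0, 0, 0]]^T. Check: (A - 5I) v_2 = [[0, 0, 0, 0, 0]]^T = 0.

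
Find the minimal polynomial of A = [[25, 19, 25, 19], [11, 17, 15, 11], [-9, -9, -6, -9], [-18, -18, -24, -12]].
The characteristic polynomial factors as (x - 6)^4. The minimal polynomial is ∏(x - λ)^{k_λ} where k_λ is the size of the largest Jordan block at λ.

For λ = 6: rank(A - 6I) = 2, and the largest Jordan block has size 3 (the smallest k with rank((A - 6I)^k) = rank((A - 6I)^(k+1))).

So m_A(x) = (x - 6)^3.

m_A(x) = (x - 6)^3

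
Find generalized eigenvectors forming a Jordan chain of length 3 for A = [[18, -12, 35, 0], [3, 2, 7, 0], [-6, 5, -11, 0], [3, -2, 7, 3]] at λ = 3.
v_1 = [[5, 0, -2, 1]]^T, v_2 = [[5, 1, -2, 1]]^T, v_3 = [[-7, 0, 3, -1]]^T

We seek v_1 ∈ ker((A - 3I)^3) \ ker((A - 3I)^2), then set v_{i+1} = (A - 3I) v_i.

One such chain is v_1 = [[5, 0, -2, 1]]^T, v_2 = [[5, 1, -2, 1]]^T, v_3 = [[-7, 0, 3, -1]]^T. Check: (A - 3I) v_3 = [[0, 0, 0, 0]]^T = 0.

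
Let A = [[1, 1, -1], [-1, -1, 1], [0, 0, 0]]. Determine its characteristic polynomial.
xI - A = [[x - 1, -1, 1], [1, x + 1, -1], [0, 0, x]].

Expanding det(xI - A) along the first row:
det(xI - A) = + (x - 1)·det([[x + 1, -1], [0, x]]) - (-1)·det([[1, -1], [0, x]]) + (1)·det([[1, x + 1], [0, 0]]).

Evaluating gives χ_A(x) = x^3.

χ_A(x) = x^3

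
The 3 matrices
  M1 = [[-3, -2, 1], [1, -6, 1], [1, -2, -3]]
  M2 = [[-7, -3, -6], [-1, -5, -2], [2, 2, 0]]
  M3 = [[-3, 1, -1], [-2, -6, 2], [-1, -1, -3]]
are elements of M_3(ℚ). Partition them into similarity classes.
Characteristic polynomials: χ_{M1} = (x + 4)^3, χ_{M2} = (x + 4)^3, χ_{M3} = (x + 4)^3.

{M1, M2, M3}: invariant factors x + 4, (x + 4)^2.

Matrices are similar if and only if their invariant-factor lists agree; the partition into similarity classes is {M1, M2, M3}.

1 class: {M1, M2, M3}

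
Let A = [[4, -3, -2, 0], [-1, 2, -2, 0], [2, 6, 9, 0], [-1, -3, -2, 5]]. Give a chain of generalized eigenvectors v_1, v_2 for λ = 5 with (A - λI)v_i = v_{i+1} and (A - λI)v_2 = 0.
We seek v_1 ∈ ker((A - 5I)^2) \ ker(A - 5I), then set v_{i+1} = (A - 5I) v_i.

One such chain is v_1 = [[-3, -2, 4, -3]]^T, v_2 = [[1, 1, -2, 1]]^T. Check: (A - 5I) v_2 = [[0, 0, 0, 0]]^T = 0.

v_1 = [[-3, -2, 4, -3]]^T, v_2 = [[1, 1, -2, 1]]^T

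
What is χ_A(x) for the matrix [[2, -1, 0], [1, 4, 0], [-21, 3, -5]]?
xI - A = [[x - 2, 1, 0], [-1, x - 4, 0], [21, -3, x + 5]].

Expanding det(xI - A) along the first row:
det(xI - A) = + (x - 2)·det([[x - 4, 0], [-3, x + 5]]) - (1)·det([[-1, 0], [21, x + 5]]) + (0)·det([[-1, x - 4], [21, -3]]).

Evaluating gives χ_A(x) = x^3 - x^2 - 21x + 45 = (x - 3)^2(x + 5).

χ_A(x) = (x - 3)^2(x + 5)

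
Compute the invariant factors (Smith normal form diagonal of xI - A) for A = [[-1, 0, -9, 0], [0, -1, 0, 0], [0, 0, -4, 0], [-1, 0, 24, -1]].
x + 1, (x + 1)^2(x + 4)

The Jordan structure of A has elementary divisors (x + 4), (x + 1)^2, (x + 1). Arranging the block sizes at each eigenvalue in decreasing order and taking row products gives the invariant factors.

Invariant factors (smallest first, each dividing the next): x + 1, (x + 1)^2(x + 4).

Check: the last factor (x + 1)^2(x + 4) is the minimal polynomial, and the product (x + 1)^3(x + 4) is the characteristic polynomial.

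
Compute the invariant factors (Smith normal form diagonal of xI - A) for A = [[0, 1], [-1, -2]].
The Jordan structure of A has elementary divisors (x + 1)^2. Arranging the block sizes at each eigenvalue in decreasing order and taking row products gives the invariant factors.

Invariant factors (smallest first, each dividing the next): (x + 1)^2.

Check: the last factor (x + 1)^2 is the minimal polynomial, and the product (x + 1)^2 is the characteristic polynomial.

(x + 1)^2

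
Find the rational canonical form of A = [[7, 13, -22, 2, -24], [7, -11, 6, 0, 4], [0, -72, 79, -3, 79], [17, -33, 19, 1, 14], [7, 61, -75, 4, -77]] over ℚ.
R = [[0, 0, 0, 0, -24], [1, 0, 0, 0, -10], [0, 1, 0, 0, 3], [0, 0, 1, 0, 13], [0, 0, 0, 1, -1]]

The invariant factors of A (the non-unit diagonal entries of the Smith normal form of xI - A over ℚ[x]) are (x - 3)(x + 4)(x^3 - x - 2), each dividing the next. The characteristic polynomial is their product, (x - 3)(x + 4)(x^3 - x - 2).

The rational canonical form is the block-diagonal matrix of companion matrices C(f_i):
R = [[0, 0, 0, 0, -24], [1, 0, 0, 0, -10], [0, 1, 0, 0, 3], [0, 0, 1, 0, 13], [0, 0, 0, 1, -1]].

Note the characteristic polynomial does not split into linear factors over ℚ, so A has no Jordan form over ℚ; the rational canonical form exists over any field.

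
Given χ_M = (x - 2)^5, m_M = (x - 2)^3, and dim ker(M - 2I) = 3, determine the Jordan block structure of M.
Jordan blocks: (2, 3), (2, 1), (2, 1)

λ = 2: algebraic multiplicity 5 (exponent in χ_M), largest block size 3 (exponent in m_M), 3 blocks (geometric multiplicity). These force block sizes [3, 1, 1].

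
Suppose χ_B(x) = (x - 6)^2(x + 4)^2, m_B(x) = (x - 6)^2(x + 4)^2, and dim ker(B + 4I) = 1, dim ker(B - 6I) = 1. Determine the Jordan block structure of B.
Jordan blocks: (-4, 2), (6, 2)

λ = -4: algebraic multiplicity 2 (exponent in χ_B), largest block size 2 (exponent in m_B), 1 block (geometric multiplicity). This forces block sizes [2].
λ = 6: algebraic multiplicity 2 (exponent in χ_B), largest block size 2 (exponent in m_B), 1 block (geometric multiplicity). This forces block sizes [2].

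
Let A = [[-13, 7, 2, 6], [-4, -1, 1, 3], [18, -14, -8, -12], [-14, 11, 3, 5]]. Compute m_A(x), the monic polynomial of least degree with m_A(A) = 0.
m_A(x) = (x + 4)^2(x + 5)

The characteristic polynomial factors as (x + 4)^3(x + 5). The minimal polynomial is ∏(x - λ)^{k_λ} where k_λ is the size of the largest Jordan block at λ.

For λ = -5: rank(A + 5I) = 3, and the largest Jordan block has size 1 (the smallest k with rank((A + 5I)^k) = rank((A + 5I)^(k+1))).
For λ = -4: rank(A + 4I) = 2, and the largest Jordan block has size 2 (the smallest k with rank((A + 4I)^k) = rank((A + 4I)^(k+1))).

So m_A(x) = (x + 4)^2(x + 5).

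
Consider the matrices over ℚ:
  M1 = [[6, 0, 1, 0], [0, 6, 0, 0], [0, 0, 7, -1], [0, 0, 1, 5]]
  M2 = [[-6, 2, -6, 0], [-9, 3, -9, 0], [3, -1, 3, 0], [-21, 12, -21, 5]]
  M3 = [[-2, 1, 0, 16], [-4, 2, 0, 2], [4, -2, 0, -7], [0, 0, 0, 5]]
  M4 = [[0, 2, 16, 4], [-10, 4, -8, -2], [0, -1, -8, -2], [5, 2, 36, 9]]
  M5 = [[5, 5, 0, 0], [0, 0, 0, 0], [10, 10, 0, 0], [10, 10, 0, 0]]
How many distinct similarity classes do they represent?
Characteristic polynomials: χ_{M1} = (x - 6)^4, χ_{M2} = x^3(x - 5), χ_{M3} = x^3(x - 5), χ_{M4} = x^3(x - 5), χ_{M5} = x^3(x - 5).

{M1}: invariant factors x - 6, (x - 6)^3.

{M2, M3, M4}: invariant factors x, x^2(x - 5).

{M5}: invariant factors x, x, x(x - 5).

Matrices are similar if and only if their invariant-factor lists agree; the partition into similarity classes is {M1}, {M2, M3, M4}, {M5}.

3 classes: {M1}, {M2, M3, M4}, {M5}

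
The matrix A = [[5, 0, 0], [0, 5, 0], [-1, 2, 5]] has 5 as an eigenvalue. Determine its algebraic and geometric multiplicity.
The characteristic polynomial is (x - 5)^3, so the factor x - 5 appears with exponent 3: the algebraic multiplicity is 3.

rank(A - 5I) = 1, so the eigenspace has dimension 3 - 1 = 2: the geometric multiplicity is 2.

Since 2 < 3, A is not diagonalizable.

algebraic multiplicity 3, geometric multiplicity 2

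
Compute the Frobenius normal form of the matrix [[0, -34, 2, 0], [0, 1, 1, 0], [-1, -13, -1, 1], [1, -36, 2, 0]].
The invariant factors of A (the non-unit diagonal entries of the Smith normal form of xI - A over ℚ[x]) are (x^2 + 6)^2, each dividing the next. The characteristic polynomial is their product, (x^2 + 6)^2.

The rational canonical form is the block-diagonal matrix of companion matrices C(f_i):
R = [[0, 0, 0, -36], [1, 0, 0, 0], [0, 1, 0, -12], [0, 0, 1, 0]].

Note the characteristic polynomial does not split into linear factors over ℚ, so A has no Jordan form over ℚ; the rational canonical form exists over any field.

R = [[0, 0, 0, -36], [1, 0, 0, 0], [0, 1, 0, -12], [0, 0, 1, 0]]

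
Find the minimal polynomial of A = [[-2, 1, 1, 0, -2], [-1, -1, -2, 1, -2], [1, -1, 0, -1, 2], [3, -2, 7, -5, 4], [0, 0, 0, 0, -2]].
m_A(x) = (x + 2)^2

The characteristic polynomial factors as (x + 2)^5. The minimal polynomial is ∏(x - λ)^{k_λ} where k_λ is the size of the largest Jordan block at λ.

For λ = -2: rank(A + 2I) = 2, and the largest Jordan block has size 2 (the smallest k with rank((A + 2I)^k) = rank((A + 2I)^(k+1))).

So m_A(x) = (x + 2)^2.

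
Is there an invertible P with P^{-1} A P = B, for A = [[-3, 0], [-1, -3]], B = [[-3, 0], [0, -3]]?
Both have characteristic polynomial (x + 3)^2, but the minimal polynomial of A is (x + 3)^2 while the minimal polynomial of B is x + 3. The minimal polynomial is a similarity invariant, so A and B are not similar.

No.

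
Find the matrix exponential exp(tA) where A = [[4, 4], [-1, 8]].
A has Jordan form J = [[6, 1], [0, 6]] with A = PJP^{-1}, so e^{tA} = P e^{tJ} P^{-1}.

For a Jordan block J_k(λ), e^{tJ_k(λ)} = e^{λt} · (I + tN + t^2 N^2/2! + ... + t^{k-1} N^{k-1}/(k-1)!) where N is the nilpotent superdiagonal part.

Assembling the blocks and conjugating back gives the entries of e^{tA} as shown above.

e^{tA} = [[(1 - 2*t)*e^{6*t}, 4*t*e^{6*t}], [-t*e^{6*t}, (2*t + 1)*e^{6*t}]]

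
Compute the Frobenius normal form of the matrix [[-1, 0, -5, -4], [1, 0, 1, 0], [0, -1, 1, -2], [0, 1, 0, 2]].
R = [[0, 0, 0, 4], [1, 0, 0, -2], [0, 1, 0, 0], [0, 0, 1, 2]]

The invariant factors of A (the non-unit diagonal entries of the Smith normal form of xI - A over ℚ[x]) are (x - 2)(x^3 + 2), each dividing the next. The characteristic polynomial is their product, (x - 2)(x^3 + 2).

The rational canonical form is the block-diagonal matrix of companion matrices C(f_i):
R = [[0, 0, 0, 4], [1, 0, 0, -2], [0, 1, 0, 0], [0, 0, 1, 2]].

Note the characteristic polynomial does not split into linear factors over ℚ, so A has no Jordan form over ℚ; the rational canonical form exists over any field.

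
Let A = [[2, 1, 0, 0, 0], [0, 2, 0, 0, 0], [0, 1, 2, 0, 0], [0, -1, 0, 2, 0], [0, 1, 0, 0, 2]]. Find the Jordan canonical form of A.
J = [[2, 1, 0, 0, 0], [0, 2, 0, 0, 0], [0, 0, 2, 0, 0], [0, 0, 0, 2, 0], [0, 0, 0, 0, 2]]

The characteristic polynomial is det(xI - A) = (x - 2)^5, so the eigenvalues are 2 (algebraic multiplicity 5).

For λ = 2: rank(A - 2I) = 1, rank((A - 2I)^2) = 0. The eigenspace has dimension 5 - 1 = 4, so there are 4 Jordan blocks; the rank sequence gives block sizes [2, 1, 1, 1].

Assembling the blocks gives the Jordan form J above.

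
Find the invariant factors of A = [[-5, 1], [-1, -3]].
The Jordan structure of A has elementary divisors (x + 4)^2. Arranging the block sizes at each eigenvalue in decreasing order and taking row products gives the invariant factors.

Invariant factors (smallest first, each dividing the next): (x + 4)^2.

Check: the last factor (x + 4)^2 is the minimal polynomial, and the product (x + 4)^2 is the characteristic polynomial.

(x + 4)^2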